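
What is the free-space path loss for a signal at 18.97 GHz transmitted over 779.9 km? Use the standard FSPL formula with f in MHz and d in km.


f = 18.97 GHz = 18970.0000 MHz
d = 779.9 km
FSPL = 32.44 + 20*log10(18970.0000) + 20*log10(779.9)
FSPL = 32.44 + 85.5613 + 57.8408
FSPL = 175.8421 dB

175.8421 dB


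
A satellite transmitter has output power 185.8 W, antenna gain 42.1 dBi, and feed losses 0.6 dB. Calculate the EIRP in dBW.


Pt = 185.8 W = 22.6905 dBW
EIRP = Pt_dBW + Gt - losses = 22.6905 + 42.1 - 0.6 = 64.1905 dBW

64.1905 dBW


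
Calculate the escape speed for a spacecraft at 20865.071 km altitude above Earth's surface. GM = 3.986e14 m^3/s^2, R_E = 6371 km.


r = 6371.0 + 20865.071 = 27236.0710 km = 2.7236071e+07 m
v_esc = sqrt(2*mu/r) = sqrt(2*3.986e14 / 2.7236071e+07)
v_esc = 5410.1763 m/s = 5.4102 km/s

5.4102 km/s


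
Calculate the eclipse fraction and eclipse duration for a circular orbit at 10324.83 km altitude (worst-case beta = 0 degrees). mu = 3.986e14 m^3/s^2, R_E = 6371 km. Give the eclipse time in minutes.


r = 16695.8300 km
T = 357.8261 min
Eclipse fraction = arcsin(R_E/r)/pi = arcsin(6371.0000/16695.8300)/pi
= arcsin(0.3815923)/pi = 0.1246242
Eclipse duration = 0.1246242 * 357.8261 = 44.5938 min

44.5938 minutes


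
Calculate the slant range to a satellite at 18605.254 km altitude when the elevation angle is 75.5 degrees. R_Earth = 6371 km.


h = 18605.254 km, el = 75.5 deg
d = -R_E*sin(el) + sqrt((R_E*sin(el))^2 + 2*R_E*h + h^2)
d = -6371.0000*sin(1.3177) + sqrt((6371.0000*0.9681476)^2 + 2*6371.0000*18605.254 + 18605.254^2)
d = 18757.1935 km

18757.1935 km


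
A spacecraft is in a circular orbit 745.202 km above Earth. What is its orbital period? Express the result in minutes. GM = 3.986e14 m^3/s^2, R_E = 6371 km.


r = 7116.2020 km = 7.116202e+06 m
T = 2*pi*sqrt(r^3/mu) = 2*pi*sqrt(3.6036682e+20 / 3.986e14)
T = 5974.2532 s = 99.5709 min

99.5709 minutes


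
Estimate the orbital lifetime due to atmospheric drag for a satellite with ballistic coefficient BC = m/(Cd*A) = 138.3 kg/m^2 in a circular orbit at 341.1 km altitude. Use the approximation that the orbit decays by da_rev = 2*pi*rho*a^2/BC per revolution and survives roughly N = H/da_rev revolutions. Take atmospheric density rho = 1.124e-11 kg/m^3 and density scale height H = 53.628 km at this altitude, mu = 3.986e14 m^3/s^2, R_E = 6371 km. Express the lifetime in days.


a = R_E + alt = 6712.1000 km = 6.7121e+06 m
da_rev = 2*pi*rho*a^2/BC = 2*pi*1.124e-11*(6.7121e+06)^2/138.3 = 23.005985 m per revolution
N = H/da_rev = 53628.0000 m / 23.005985 m = 2331.0456 revolutions
P = 2*pi*sqrt(a^3/mu) = 5472.6648 s
lifetime = N*P = 2331.0456 * 5472.6648 = 1.2757031e+07 s = 147.6508 days

147.6508 days


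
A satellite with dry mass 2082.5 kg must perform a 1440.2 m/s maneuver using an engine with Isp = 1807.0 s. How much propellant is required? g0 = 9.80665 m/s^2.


ve = Isp * g0 = 1807.0 * 9.80665 = 17720.616550 m/s
mass ratio = exp(dv/ve) = exp(1440.2/17720.616550) = 1.08466650
m_prop = m_dry * (mr - 1) = 2082.5 * (1.08466650 - 1)
m_prop = 176.3180 kg

176.3180 kg


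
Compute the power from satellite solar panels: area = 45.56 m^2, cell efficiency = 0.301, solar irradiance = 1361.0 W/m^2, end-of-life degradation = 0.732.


P = area * eta * S * degradation
P = 45.56 * 0.301 * 1361.0 * 0.732
P = 13662.1616 W

13662.1616 W


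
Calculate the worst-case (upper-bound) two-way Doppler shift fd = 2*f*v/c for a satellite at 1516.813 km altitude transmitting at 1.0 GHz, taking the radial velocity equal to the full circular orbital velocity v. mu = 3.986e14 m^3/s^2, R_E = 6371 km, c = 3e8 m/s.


r = 7.887813e+06 m
v = sqrt(mu/r) = 7108.7026 m/s (worst-case radial velocity)
f = 1.0 GHz = 1.0e+09 Hz
fd = 2*f*v/c = 2*1.0e+09*7108.7026/3.0e+08
fd = 47391.3505 Hz

47391.3505 Hz


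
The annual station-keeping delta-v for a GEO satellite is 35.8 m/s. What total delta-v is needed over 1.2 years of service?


dV = rate * years = 35.8 * 1.2
dV = 42.9600 m/s

42.9600 m/s


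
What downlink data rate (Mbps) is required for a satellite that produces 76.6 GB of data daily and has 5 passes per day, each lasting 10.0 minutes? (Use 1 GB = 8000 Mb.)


total contact time = 5 * 10.0 * 60 = 3000.0000 s
data = 76.6 GB = 612800.0000 Mb
rate = 612800.0000 / 3000.0000 = 204.2667 Mbps

204.2667 Mbps


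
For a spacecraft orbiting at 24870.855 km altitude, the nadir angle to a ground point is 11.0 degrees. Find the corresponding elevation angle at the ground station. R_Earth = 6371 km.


r = R_E + alt = 31241.8550 km
Law of sines in the satellite / Earth-center / ground-point triangle:
  sin(nadir)/R_E = sin(90 + el)/r  =>  cos(el) = (r/R_E)*sin(nadir)
cos(el) = (31241.8550 / 6371.0000) * sin(11.0 deg) = 0.9356815
el = arccos(0.9356815) = 20.6615 deg
(Earth-central angle = 90 - nadir - el = 58.3385 deg)

20.6615 degrees


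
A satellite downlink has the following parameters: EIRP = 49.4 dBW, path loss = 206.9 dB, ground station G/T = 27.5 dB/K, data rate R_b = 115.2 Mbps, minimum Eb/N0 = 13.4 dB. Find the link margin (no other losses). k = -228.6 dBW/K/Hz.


C/N0 = EIRP - FSPL + G/T - k = 49.4 - 206.9 + 27.5 - (-228.6)
C/N0 = 98.6000 dB-Hz
R_b = 115.2 Mbps = 1.152e+08 bps -> 10*log10(R_b) = 80.6145 dB-Hz
Eb/N0 = C/N0 - 10*log10(R_b) = 98.6000 - 80.6145 = 17.9855 dB
Margin = Eb/N0 - Eb/N0_req = 17.9855 - 13.4 = 4.5855 dB (link closes)

4.5855 dB


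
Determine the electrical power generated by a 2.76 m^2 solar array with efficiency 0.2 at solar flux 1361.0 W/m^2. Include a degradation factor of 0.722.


P = area * eta * S * degradation
P = 2.76 * 0.2 * 1361.0 * 0.722
P = 542.4184 W

542.4184 W


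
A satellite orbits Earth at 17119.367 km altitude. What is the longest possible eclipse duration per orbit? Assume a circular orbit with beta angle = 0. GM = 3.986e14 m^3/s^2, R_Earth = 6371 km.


r = 23490.3670 km
T = 597.1655 min
Eclipse fraction = arcsin(R_E/r)/pi = arcsin(6371.0000/23490.3670)/pi
= arcsin(0.2712176)/pi = 0.08742629
Eclipse duration = 0.08742629 * 597.1655 = 52.2080 min

52.2080 minutes


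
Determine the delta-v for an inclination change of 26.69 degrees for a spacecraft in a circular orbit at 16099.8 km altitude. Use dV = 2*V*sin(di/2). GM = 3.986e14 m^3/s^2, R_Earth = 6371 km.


r = 22470.8000 km = 2.24708e+07 m
V = sqrt(mu/r) = 4211.7189 m/s
di = 26.69 deg = 0.4658284 rad
dV = 2*V*sin(di/2) = 2*4211.7189*sin(0.2329142)
dV = 1944.2474 m/s = 1.9442 km/s

1.9442 km/s


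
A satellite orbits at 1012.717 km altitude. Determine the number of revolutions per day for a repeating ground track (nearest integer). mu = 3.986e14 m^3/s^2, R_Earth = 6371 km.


r = 7.383717e+06 m
T = 2*pi*sqrt(r^3/mu) = 6314.2793 s = 105.2380 min
revs/day = 1440 / 105.2380 = 13.6833
Rounded: 14 revolutions per day

14 revolutions per day


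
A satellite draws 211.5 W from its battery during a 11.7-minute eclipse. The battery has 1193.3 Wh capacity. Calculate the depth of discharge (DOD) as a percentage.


E_used = P * t / 60 = 211.5 * 11.7 / 60 = 41.2425 Wh
DOD = E_used / E_total * 100 = 41.2425 / 1193.3 * 100
DOD = 3.4562 %

3.4562 %


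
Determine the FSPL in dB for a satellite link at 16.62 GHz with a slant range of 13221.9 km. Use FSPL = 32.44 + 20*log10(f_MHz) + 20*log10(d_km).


f = 16.62 GHz = 16620.0000 MHz
d = 13221.9 km
FSPL = 32.44 + 20*log10(16620.0000) + 20*log10(13221.9)
FSPL = 32.44 + 84.4126 + 82.4259
FSPL = 199.2785 dB

199.2785 dB


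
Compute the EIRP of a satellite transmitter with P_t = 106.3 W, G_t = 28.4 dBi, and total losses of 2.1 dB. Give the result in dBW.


Pt = 106.3 W = 20.2653 dBW
EIRP = Pt_dBW + Gt - losses = 20.2653 + 28.4 - 2.1 = 46.5653 dBW

46.5653 dBW


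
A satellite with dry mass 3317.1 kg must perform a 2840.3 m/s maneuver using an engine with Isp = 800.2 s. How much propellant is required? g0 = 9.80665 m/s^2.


ve = Isp * g0 = 800.2 * 9.80665 = 7847.281330 m/s
mass ratio = exp(dv/ve) = exp(2840.3/7847.281330) = 1.43612284
m_prop = m_dry * (mr - 1) = 3317.1 * (1.43612284 - 1)
m_prop = 1446.6631 kg

1446.6631 kg


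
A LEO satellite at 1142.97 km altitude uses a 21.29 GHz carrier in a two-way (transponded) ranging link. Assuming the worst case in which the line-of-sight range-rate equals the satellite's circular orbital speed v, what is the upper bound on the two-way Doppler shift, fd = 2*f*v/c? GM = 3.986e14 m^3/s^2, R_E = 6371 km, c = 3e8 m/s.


r = 7.51397e+06 m
v = sqrt(mu/r) = 7283.3959 m/s (worst-case radial velocity)
f = 21.29 GHz = 2.129e+10 Hz
fd = 2*f*v/c = 2*2.129e+10*7283.3959/3.0e+08
fd = 1.0337567e+06 Hz

1.0338e+06 Hz


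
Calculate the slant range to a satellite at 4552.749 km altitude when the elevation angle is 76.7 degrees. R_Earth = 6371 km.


h = 4552.749 km, el = 76.7 deg
d = -R_E*sin(el) + sqrt((R_E*sin(el))^2 + 2*R_E*h + h^2)
d = -6371.0000*sin(1.3387) + sqrt((6371.0000*0.9731789)^2 + 2*6371.0000*4552.749 + 4552.749^2)
d = 4624.8565 km

4624.8565 km


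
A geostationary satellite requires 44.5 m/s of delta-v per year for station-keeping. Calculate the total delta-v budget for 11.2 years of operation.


dV = rate * years = 44.5 * 11.2
dV = 498.4000 m/s

498.4000 m/s


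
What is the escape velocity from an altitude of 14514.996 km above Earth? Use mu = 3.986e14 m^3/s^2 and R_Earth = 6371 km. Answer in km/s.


r = 6371.0 + 14514.996 = 20885.9960 km = 2.0885996e+07 m
v_esc = sqrt(2*mu/r) = sqrt(2*3.986e14 / 2.0885996e+07)
v_esc = 6178.1159 m/s = 6.1781 km/s

6.1781 km/s


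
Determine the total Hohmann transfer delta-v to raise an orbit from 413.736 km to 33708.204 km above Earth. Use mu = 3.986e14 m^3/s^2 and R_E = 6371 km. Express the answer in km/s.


r1 = 6784.7360 km = 6.784736e+06 m
r2 = 40079.2040 km = 4.0079204e+07 m
dv1 = sqrt(mu/r1)*(sqrt(2*r2/(r1+r2)) - 1) = 2359.5515 m/s
dv2 = sqrt(mu/r2)*(1 - sqrt(2*r1/(r1+r2))) = 1456.6598 m/s
total dv = |dv1| + |dv2| = 2359.5515 + 1456.6598 = 3816.2113 m/s = 3.8162 km/s

3.8162 km/s


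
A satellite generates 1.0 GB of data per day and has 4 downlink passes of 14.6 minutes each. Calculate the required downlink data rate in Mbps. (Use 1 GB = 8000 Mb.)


total contact time = 4 * 14.6 * 60 = 3504.0000 s
data = 1.0 GB = 8000.0000 Mb
rate = 8000.0000 / 3504.0000 = 2.2831 Mbps

2.2831 Mbps


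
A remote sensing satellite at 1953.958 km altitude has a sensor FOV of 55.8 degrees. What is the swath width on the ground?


FOV = 55.8 deg = 0.9738937 rad
swath = 2 * alt * tan(FOV/2) = 2 * 1953.958 * tan(0.4869469)
swath = 2 * 1953.958 * 0.5294727
swath = 2069.1350 km

2069.1350 km


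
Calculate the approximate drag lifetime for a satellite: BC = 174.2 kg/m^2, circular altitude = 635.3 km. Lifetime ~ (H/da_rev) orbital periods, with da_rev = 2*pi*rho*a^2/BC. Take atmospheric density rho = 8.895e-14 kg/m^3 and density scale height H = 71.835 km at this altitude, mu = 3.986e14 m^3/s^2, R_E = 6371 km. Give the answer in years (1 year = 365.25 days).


a = R_E + alt = 7006.3000 km = 7.0063e+06 m
da_rev = 2*pi*rho*a^2/BC = 2*pi*8.895e-14*(7.0063e+06)^2/174.2 = 0.157490778 m per revolution
N = H/da_rev = 71835.0000 m / 0.157490778 m = 456121.9449 revolutions
P = 2*pi*sqrt(a^3/mu) = 5836.3901 s
lifetime = N*P = 456121.9449 * 5836.3901 = 2.6621056e+09 s = 30811.4077 days
years = 30811.4077 / 365.25 = 84.3570 years

84.3570 years


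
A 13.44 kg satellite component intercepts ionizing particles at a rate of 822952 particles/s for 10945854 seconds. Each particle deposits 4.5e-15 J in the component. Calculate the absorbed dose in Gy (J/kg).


Total energy deposited = rate * time * E_per
  = 822952 * 10945854 * 4.5e-15 = 0.04053561 J
Dose = E_total / mass = 0.04053561 / 13.44
Dose = 0.003016042 Gy

0.0030 Gy


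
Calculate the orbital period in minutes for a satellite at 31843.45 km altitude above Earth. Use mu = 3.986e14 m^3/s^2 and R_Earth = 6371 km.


r = 38214.4500 km = 3.821445e+07 m
T = 2*pi*sqrt(r^3/mu) = 2*pi*sqrt(5.580625e+22 / 3.986e14)
T = 74345.1499 s = 1239.0858 min

1239.0858 minutes


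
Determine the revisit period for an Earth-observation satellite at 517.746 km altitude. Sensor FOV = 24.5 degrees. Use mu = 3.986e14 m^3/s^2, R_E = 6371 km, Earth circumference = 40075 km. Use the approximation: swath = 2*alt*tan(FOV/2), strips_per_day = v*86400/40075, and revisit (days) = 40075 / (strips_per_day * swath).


swath = 2*517.746*tan(0.2138028) = 224.8274 km
v = sqrt(mu/r) = 7606.7398 m/s = 7.6067 km/s
strips/day = v*86400/40075 = 7.6067*86400/40075 = 16.3998
coverage/day = strips * swath = 16.3998 * 224.8274 = 3687.1255 km
revisit = 40075 / 3687.1255 = 10.8689 days

10.8689 days


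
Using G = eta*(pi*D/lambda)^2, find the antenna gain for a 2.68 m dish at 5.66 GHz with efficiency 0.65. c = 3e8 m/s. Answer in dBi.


lambda = c/f = 3e8 / 5.66e+09 = 0.05300353 m
G = eta*(pi*D/lambda)^2 = 0.65*(pi*2.68/0.05300353)^2
G = 16401.1025 (linear)
G = 10*log10(16401.1025) = 42.1487 dBi

42.1487 dBi


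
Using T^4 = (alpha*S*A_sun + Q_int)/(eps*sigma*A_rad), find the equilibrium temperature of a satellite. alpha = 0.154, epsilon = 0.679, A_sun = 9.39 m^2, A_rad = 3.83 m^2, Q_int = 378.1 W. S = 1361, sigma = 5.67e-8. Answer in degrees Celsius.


Numerator = alpha*S*A_sun + Q_int = 0.154*1361*9.39 + 378.1 = 2346.1877 W
Denominator = eps*sigma*A_rad = 0.679*5.67e-8*3.83 = 1.4745232e-07 W/K^4
T^4 = 1.5911501e+10 K^4
T = 355.1631 K = 82.0131 C

82.0131 degrees Celsius


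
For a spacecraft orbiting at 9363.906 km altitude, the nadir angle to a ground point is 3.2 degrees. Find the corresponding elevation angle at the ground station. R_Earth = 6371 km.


r = R_E + alt = 15734.9060 km
Law of sines in the satellite / Earth-center / ground-point triangle:
  sin(nadir)/R_E = sin(90 + el)/r  =>  cos(el) = (r/R_E)*sin(nadir)
cos(el) = (15734.9060 / 6371.0000) * sin(3.2 deg) = 0.1378663
el = arccos(0.1378663) = 82.0756 deg
(Earth-central angle = 90 - nadir - el = 4.7244 deg)

82.0756 degrees


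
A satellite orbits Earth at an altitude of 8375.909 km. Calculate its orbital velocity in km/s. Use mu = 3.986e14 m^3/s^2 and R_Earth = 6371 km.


r = R_E + alt = 6371.0 + 8375.909 = 14746.9090 km = 1.4746909e+07 m
v = sqrt(mu/r) = sqrt(3.986e14 / 1.4746909e+07) = 5198.9800 m/s = 5.1990 km/s

5.1990 km/s


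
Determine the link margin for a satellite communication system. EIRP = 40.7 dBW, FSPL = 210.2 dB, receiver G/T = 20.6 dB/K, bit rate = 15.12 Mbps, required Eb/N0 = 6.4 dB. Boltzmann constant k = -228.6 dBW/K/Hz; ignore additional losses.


C/N0 = EIRP - FSPL + G/T - k = 40.7 - 210.2 + 20.6 - (-228.6)
C/N0 = 79.7000 dB-Hz
R_b = 15.12 Mbps = 1.512e+07 bps -> 10*log10(R_b) = 71.7955 dB-Hz
Eb/N0 = C/N0 - 10*log10(R_b) = 79.7000 - 71.7955 = 7.9045 dB
Margin = Eb/N0 - Eb/N0_req = 7.9045 - 6.4 = 1.5045 dB (link closes)

1.5045 dB


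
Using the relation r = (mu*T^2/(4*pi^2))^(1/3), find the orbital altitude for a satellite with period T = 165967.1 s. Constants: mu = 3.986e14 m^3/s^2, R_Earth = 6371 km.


T = 165967.1 s
r = (mu*T^2/(4*pi^2))^(1/3) = (3.986e14 * 165967.1^2 / (4*pi^2))^(1/3)
r = 6.5274044e+07 m = 65274.0444 km
alt = r - R_E = 65274.0444 - 6371 = 58903.0444 km

58903.0444 km


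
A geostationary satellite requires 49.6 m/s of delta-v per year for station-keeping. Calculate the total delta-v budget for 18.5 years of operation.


dV = rate * years = 49.6 * 18.5
dV = 917.6000 m/s

917.6000 m/s


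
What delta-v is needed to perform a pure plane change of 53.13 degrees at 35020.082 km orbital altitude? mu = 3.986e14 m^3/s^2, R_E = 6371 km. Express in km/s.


r = 41391.0820 km = 4.1391082e+07 m
V = sqrt(mu/r) = 3103.2392 m/s
di = 53.13 deg = 0.9272934 rad
dV = 2*V*sin(di/2) = 2*3103.2392*sin(0.4636467)
dV = 2775.6166 m/s = 2.7756 km/s

2.7756 km/s


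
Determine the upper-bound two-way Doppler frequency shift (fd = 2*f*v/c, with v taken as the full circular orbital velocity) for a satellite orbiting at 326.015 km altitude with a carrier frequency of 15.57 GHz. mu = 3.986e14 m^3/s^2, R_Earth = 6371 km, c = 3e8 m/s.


r = 6.697015e+06 m
v = sqrt(mu/r) = 7714.8593 m/s (worst-case radial velocity)
f = 15.57 GHz = 1.557e+10 Hz
fd = 2*f*v/c = 2*1.557e+10*7714.8593/3.0e+08
fd = 800802.3978 Hz

800802.3978 Hz


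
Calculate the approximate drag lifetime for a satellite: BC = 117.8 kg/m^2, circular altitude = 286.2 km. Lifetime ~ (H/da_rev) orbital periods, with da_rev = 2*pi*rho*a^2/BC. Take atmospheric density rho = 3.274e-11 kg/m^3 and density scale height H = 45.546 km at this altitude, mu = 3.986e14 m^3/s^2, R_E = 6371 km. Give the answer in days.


a = R_E + alt = 6657.2000 km = 6.6572e+06 m
da_rev = 2*pi*rho*a^2/BC = 2*pi*3.274e-11*(6.6572e+06)^2/117.8 = 77.392070 m per revolution
N = H/da_rev = 45546.0000 m / 77.392070 m = 588.5099 revolutions
P = 2*pi*sqrt(a^3/mu) = 5405.6588 s
lifetime = N*P = 588.5099 * 5405.6588 = 3.1812838e+06 s = 36.8204 days

36.8204 days


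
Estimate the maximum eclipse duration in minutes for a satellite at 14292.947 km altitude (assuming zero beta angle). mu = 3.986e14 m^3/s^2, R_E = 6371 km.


r = 20663.9470 km
T = 492.6970 min
Eclipse fraction = arcsin(R_E/r)/pi = arcsin(6371.0000/20663.9470)/pi
= arcsin(0.3083148)/pi = 0.099765
Eclipse duration = 0.099765 * 492.6970 = 49.1539 min

49.1539 minutes


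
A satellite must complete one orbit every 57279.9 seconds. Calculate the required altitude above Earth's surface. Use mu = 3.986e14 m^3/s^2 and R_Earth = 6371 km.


T = 57279.9 s
r = (mu*T^2/(4*pi^2))^(1/3) = (3.986e14 * 57279.9^2 / (4*pi^2))^(1/3)
r = 3.2116437e+07 m = 32116.4366 km
alt = r - R_E = 32116.4366 - 6371 = 25745.4366 km

25745.4366 km


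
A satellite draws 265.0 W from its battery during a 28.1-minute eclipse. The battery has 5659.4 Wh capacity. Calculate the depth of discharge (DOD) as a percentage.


E_used = P * t / 60 = 265.0 * 28.1 / 60 = 124.1083 Wh
DOD = E_used / E_total * 100 = 124.1083 / 5659.4 * 100
DOD = 2.1930 %

2.1930 %


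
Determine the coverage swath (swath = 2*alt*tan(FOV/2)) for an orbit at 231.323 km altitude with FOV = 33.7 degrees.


FOV = 33.7 deg = 0.588176 rad
swath = 2 * alt * tan(FOV/2) = 2 * 231.323 * tan(0.294088)
swath = 2 * 231.323 * 0.3028703
swath = 140.1217 km

140.1217 km


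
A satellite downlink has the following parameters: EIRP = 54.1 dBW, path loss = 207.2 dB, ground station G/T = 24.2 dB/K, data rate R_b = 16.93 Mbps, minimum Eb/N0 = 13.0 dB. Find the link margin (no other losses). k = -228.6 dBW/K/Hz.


C/N0 = EIRP - FSPL + G/T - k = 54.1 - 207.2 + 24.2 - (-228.6)
C/N0 = 99.7000 dB-Hz
R_b = 16.93 Mbps = 1.693e+07 bps -> 10*log10(R_b) = 72.2866 dB-Hz
Eb/N0 = C/N0 - 10*log10(R_b) = 99.7000 - 72.2866 = 27.4134 dB
Margin = Eb/N0 - Eb/N0_req = 27.4134 - 13.0 = 14.4134 dB (link closes)

14.4134 dB


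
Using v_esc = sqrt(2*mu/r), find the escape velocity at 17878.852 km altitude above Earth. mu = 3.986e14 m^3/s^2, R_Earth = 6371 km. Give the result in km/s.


r = 6371.0 + 17878.852 = 24249.8520 km = 2.4249852e+07 m
v_esc = sqrt(2*mu/r) = sqrt(2*3.986e14 / 2.4249852e+07)
v_esc = 5733.6225 m/s = 5.7336 km/s

5.7336 km/s


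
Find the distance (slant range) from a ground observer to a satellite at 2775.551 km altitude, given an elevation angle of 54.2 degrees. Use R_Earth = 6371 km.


h = 2775.551 km, el = 54.2 deg
d = -R_E*sin(el) + sqrt((R_E*sin(el))^2 + 2*R_E*h + h^2)
d = -6371.0000*sin(0.9459685) + sqrt((6371.0000*0.8110638)^2 + 2*6371.0000*2775.551 + 2775.551^2)
d = 3185.5931 km

3185.5931 km


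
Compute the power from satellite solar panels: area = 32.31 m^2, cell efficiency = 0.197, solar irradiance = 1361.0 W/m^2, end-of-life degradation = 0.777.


P = area * eta * S * degradation
P = 32.31 * 0.197 * 1361.0 * 0.777
P = 6731.0424 W

6731.0424 W


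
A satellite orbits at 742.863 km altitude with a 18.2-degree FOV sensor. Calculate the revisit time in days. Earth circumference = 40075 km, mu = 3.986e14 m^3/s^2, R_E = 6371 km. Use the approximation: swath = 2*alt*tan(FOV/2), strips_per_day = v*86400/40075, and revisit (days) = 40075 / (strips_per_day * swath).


swath = 2*742.863*tan(0.158825) = 237.9747 km
v = sqrt(mu/r) = 7485.4153 m/s = 7.4854 km/s
strips/day = v*86400/40075 = 7.4854*86400/40075 = 16.1382
coverage/day = strips * swath = 16.1382 * 237.9747 = 3840.4931 km
revisit = 40075 / 3840.4931 = 10.4349 days

10.4349 days


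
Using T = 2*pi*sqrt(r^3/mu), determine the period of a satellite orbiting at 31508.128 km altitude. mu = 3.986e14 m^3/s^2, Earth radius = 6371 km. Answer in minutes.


r = 37879.1280 km = 3.7879128e+07 m
T = 2*pi*sqrt(r^3/mu) = 2*pi*sqrt(5.4350046e+22 / 3.986e14)
T = 73368.7602 s = 1222.8127 min

1222.8127 minutes


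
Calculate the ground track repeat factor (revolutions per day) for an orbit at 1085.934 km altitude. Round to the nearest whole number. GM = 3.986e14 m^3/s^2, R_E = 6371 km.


r = 7.456934e+06 m
T = 2*pi*sqrt(r^3/mu) = 6408.4304 s = 106.8072 min
revs/day = 1440 / 106.8072 = 13.4822
Rounded: 13 revolutions per day

13 revolutions per day


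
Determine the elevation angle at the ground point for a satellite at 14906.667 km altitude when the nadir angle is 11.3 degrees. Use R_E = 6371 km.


r = R_E + alt = 21277.6670 km
Law of sines in the satellite / Earth-center / ground-point triangle:
  sin(nadir)/R_E = sin(90 + el)/r  =>  cos(el) = (r/R_E)*sin(nadir)
cos(el) = (21277.6670 / 6371.0000) * sin(11.3 deg) = 0.6544148
el = arccos(0.6544148) = 49.1247 deg
(Earth-central angle = 90 - nadir - el = 29.5753 deg)

49.1247 degrees


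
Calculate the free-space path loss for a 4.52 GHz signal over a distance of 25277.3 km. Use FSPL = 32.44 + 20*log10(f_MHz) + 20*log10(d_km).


f = 4.52 GHz = 4520.0000 MHz
d = 25277.3 km
FSPL = 32.44 + 20*log10(4520.0000) + 20*log10(25277.3)
FSPL = 32.44 + 73.1028 + 88.0546
FSPL = 193.5974 dB

193.5974 dB


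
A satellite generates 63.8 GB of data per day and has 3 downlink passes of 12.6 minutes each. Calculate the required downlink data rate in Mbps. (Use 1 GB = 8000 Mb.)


total contact time = 3 * 12.6 * 60 = 2268.0000 s
data = 63.8 GB = 510400.0000 Mb
rate = 510400.0000 / 2268.0000 = 225.0441 Mbps

225.0441 Mbps


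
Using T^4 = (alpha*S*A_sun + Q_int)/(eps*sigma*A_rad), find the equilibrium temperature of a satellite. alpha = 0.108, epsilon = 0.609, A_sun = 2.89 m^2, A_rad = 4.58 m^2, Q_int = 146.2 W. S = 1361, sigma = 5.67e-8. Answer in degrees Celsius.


Numerator = alpha*S*A_sun + Q_int = 0.108*1361*2.89 + 146.2 = 570.9953 W
Denominator = eps*sigma*A_rad = 0.609*5.67e-8*4.58 = 1.5814877e-07 W/K^4
T^4 = 3.6104948e+09 K^4
T = 245.1273 K = -28.0227 C

-28.0227 degrees Celsius


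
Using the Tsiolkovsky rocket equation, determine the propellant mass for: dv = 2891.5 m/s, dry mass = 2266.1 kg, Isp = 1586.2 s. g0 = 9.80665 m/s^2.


ve = Isp * g0 = 1586.2 * 9.80665 = 15555.308230 m/s
mass ratio = exp(dv/ve) = exp(2891.5/15555.308230) = 1.20428388
m_prop = m_dry * (mr - 1) = 2266.1 * (1.20428388 - 1)
m_prop = 462.9277 kg

462.9277 kg


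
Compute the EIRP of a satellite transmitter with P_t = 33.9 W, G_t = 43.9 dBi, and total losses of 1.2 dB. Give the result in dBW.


Pt = 33.9 W = 15.3020 dBW
EIRP = Pt_dBW + Gt - losses = 15.3020 + 43.9 - 1.2 = 58.0020 dBW

58.0020 dBW


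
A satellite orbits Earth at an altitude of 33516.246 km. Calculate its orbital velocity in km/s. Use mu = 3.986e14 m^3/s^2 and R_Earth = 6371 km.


r = R_E + alt = 6371.0 + 33516.246 = 39887.2460 km = 3.9887246e+07 m
v = sqrt(mu/r) = sqrt(3.986e14 / 3.9887246e+07) = 3161.1974 m/s = 3.1612 km/s

3.1612 km/s


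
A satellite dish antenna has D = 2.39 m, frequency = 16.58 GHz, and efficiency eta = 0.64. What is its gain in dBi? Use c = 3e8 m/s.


lambda = c/f = 3e8 / 1.658e+10 = 0.01809409 m
G = eta*(pi*D/lambda)^2 = 0.64*(pi*2.39/0.01809409)^2
G = 110205.1942 (linear)
G = 10*log10(110205.1942) = 50.4220 dBi

50.4220 dBi


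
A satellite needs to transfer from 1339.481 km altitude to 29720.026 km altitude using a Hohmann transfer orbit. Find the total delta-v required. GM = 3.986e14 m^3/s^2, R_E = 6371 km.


r1 = 7710.4810 km = 7.710481e+06 m
r2 = 36091.0260 km = 3.6091026e+07 m
dv1 = sqrt(mu/r1)*(sqrt(2*r2/(r1+r2)) - 1) = 2039.9375 m/s
dv2 = sqrt(mu/r2)*(1 - sqrt(2*r1/(r1+r2))) = 1351.4172 m/s
total dv = |dv1| + |dv2| = 2039.9375 + 1351.4172 = 3391.3547 m/s = 3.3914 km/s

3.3914 km/s


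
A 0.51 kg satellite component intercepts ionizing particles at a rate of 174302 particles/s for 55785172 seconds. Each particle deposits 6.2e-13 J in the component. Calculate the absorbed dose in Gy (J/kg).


Total energy deposited = rate * time * E_per
  = 174302 * 55785172 * 6.2e-13 = 6.0285 J
Dose = E_total / mass = 6.0285 / 0.51
Dose = 11.8207 Gy

11.8207 Gy


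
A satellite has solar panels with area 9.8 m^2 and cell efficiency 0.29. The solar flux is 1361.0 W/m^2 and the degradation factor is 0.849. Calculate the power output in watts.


P = area * eta * S * degradation
P = 9.8 * 0.29 * 1361.0 * 0.849
P = 3283.8997 W

3283.8997 W


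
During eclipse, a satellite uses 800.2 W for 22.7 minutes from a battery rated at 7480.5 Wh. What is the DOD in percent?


E_used = P * t / 60 = 800.2 * 22.7 / 60 = 302.7423 Wh
DOD = E_used / E_total * 100 = 302.7423 / 7480.5 * 100
DOD = 4.0471 %

4.0471 %


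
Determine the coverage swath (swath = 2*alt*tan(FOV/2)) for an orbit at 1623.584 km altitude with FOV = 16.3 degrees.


FOV = 16.3 deg = 0.2844887 rad
swath = 2 * alt * tan(FOV/2) = 2 * 1623.584 * tan(0.1422443)
swath = 2 * 1623.584 * 0.1432115
swath = 465.0319 km

465.0319 km


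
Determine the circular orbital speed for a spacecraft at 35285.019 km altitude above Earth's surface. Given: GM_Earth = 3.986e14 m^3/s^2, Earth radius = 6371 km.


r = R_E + alt = 6371.0 + 35285.019 = 41656.0190 km = 4.1656019e+07 m
v = sqrt(mu/r) = sqrt(3.986e14 / 4.1656019e+07) = 3093.3550 m/s = 3.0934 km/s

3.0934 km/s


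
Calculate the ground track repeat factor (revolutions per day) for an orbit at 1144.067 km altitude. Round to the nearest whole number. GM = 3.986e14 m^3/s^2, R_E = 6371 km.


r = 7.515067e+06 m
T = 2*pi*sqrt(r^3/mu) = 6483.5148 s = 108.0586 min
revs/day = 1440 / 108.0586 = 13.3261
Rounded: 13 revolutions per day

13 revolutions per day


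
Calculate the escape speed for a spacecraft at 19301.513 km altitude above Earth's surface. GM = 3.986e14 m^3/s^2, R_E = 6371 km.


r = 6371.0 + 19301.513 = 25672.5130 km = 2.5672513e+07 m
v_esc = sqrt(2*mu/r) = sqrt(2*3.986e14 / 2.5672513e+07)
v_esc = 5572.4920 m/s = 5.5725 km/s

5.5725 km/s


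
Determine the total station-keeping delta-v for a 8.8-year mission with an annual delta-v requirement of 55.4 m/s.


dV = rate * years = 55.4 * 8.8
dV = 487.5200 m/s

487.5200 m/s


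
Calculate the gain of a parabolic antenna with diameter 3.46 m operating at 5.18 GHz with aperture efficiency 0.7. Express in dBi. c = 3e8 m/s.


lambda = c/f = 3e8 / 5.18e+09 = 0.05791506 m
G = eta*(pi*D/lambda)^2 = 0.7*(pi*3.46/0.05791506)^2
G = 24658.5192 (linear)
G = 10*log10(24658.5192) = 43.9197 dBi

43.9197 dBi


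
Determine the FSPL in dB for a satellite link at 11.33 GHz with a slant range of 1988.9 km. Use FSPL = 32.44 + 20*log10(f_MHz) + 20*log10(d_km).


f = 11.33 GHz = 11330.0000 MHz
d = 1988.9 km
FSPL = 32.44 + 20*log10(11330.0000) + 20*log10(1988.9)
FSPL = 32.44 + 81.0846 + 65.9723
FSPL = 179.4969 dB

179.4969 dB


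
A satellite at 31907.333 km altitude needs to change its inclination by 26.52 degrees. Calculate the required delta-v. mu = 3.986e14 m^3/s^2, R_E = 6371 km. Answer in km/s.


r = 38278.3330 km = 3.8278333e+07 m
V = sqrt(mu/r) = 3226.9493 m/s
di = 26.52 deg = 0.4628613 rad
dV = 2*V*sin(di/2) = 2*3226.9493*sin(0.2314307)
dV = 1480.3325 m/s = 1.4803 km/s

1.4803 km/s


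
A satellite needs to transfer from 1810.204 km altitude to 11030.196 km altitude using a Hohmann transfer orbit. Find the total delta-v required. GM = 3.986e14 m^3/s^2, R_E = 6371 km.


r1 = 8181.2040 km = 8.181204e+06 m
r2 = 17401.1960 km = 1.7401196e+07 m
dv1 = sqrt(mu/r1)*(sqrt(2*r2/(r1+r2)) - 1) = 1161.2293 m/s
dv2 = sqrt(mu/r2)*(1 - sqrt(2*r1/(r1+r2))) = 958.4219 m/s
total dv = |dv1| + |dv2| = 1161.2293 + 958.4219 = 2119.6512 m/s = 2.1197 km/s

2.1197 km/s


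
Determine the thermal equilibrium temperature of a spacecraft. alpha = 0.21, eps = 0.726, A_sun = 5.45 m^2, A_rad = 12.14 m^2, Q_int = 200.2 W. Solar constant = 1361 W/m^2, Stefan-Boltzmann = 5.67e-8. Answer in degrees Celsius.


Numerator = alpha*S*A_sun + Q_int = 0.21*1361*5.45 + 200.2 = 1757.8645 W
Denominator = eps*sigma*A_rad = 0.726*5.67e-8*12.14 = 4.9973339e-07 W/K^4
T^4 = 3.5176047e+09 K^4
T = 243.5352 K = -29.6148 C

-29.6148 degrees Celsius


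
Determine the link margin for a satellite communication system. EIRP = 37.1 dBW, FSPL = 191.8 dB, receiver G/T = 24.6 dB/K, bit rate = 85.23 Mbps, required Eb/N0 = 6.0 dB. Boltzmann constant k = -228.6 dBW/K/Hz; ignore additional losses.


C/N0 = EIRP - FSPL + G/T - k = 37.1 - 191.8 + 24.6 - (-228.6)
C/N0 = 98.5000 dB-Hz
R_b = 85.23 Mbps = 8.523e+07 bps -> 10*log10(R_b) = 79.3059 dB-Hz
Eb/N0 = C/N0 - 10*log10(R_b) = 98.5000 - 79.3059 = 19.1941 dB
Margin = Eb/N0 - Eb/N0_req = 19.1941 - 6.0 = 13.1941 dB (link closes)

13.1941 dB


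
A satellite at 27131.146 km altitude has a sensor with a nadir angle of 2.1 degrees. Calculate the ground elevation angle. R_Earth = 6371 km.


r = R_E + alt = 33502.1460 km
Law of sines in the satellite / Earth-center / ground-point triangle:
  sin(nadir)/R_E = sin(90 + el)/r  =>  cos(el) = (r/R_E)*sin(nadir)
cos(el) = (33502.1460 / 6371.0000) * sin(2.1 deg) = 0.1926923
el = arccos(0.1926923) = 78.8901 deg
(Earth-central angle = 90 - nadir - el = 9.0099 deg)

78.8901 degrees


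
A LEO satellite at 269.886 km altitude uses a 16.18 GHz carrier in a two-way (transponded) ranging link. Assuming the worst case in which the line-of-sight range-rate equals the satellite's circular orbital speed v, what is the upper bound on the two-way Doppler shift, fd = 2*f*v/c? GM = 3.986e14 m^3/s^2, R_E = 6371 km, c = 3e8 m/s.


r = 6.640886e+06 m
v = sqrt(mu/r) = 7747.3939 m/s (worst-case radial velocity)
f = 16.18 GHz = 1.618e+10 Hz
fd = 2*f*v/c = 2*1.618e+10*7747.3939/3.0e+08
fd = 835685.5502 Hz

835685.5502 Hz


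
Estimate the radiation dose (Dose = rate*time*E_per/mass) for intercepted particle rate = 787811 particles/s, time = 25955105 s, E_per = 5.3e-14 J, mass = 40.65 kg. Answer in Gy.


Total energy deposited = rate * time * E_per
  = 787811 * 25955105 * 5.3e-14 = 1.0837 J
Dose = E_total / mass = 1.0837 / 40.65
Dose = 0.02666 Gy

0.0267 Gy


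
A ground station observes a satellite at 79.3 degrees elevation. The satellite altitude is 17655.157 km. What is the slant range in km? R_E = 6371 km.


h = 17655.157 km, el = 79.3 deg
d = -R_E*sin(el) + sqrt((R_E*sin(el))^2 + 2*R_E*h + h^2)
d = -6371.0000*sin(1.3840) + sqrt((6371.0000*0.9826128)^2 + 2*6371.0000*17655.157 + 17655.157^2)
d = 17736.7947 km

17736.7947 km


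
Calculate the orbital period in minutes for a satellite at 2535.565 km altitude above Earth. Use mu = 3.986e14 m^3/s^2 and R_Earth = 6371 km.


r = 8906.5650 km = 8.906565e+06 m
T = 2*pi*sqrt(r^3/mu) = 2*pi*sqrt(7.0653019e+20 / 3.986e14)
T = 8365.2049 s = 139.4201 min

139.4201 minutes


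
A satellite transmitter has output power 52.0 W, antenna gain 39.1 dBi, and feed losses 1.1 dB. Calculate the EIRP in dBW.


Pt = 52.0 W = 17.1600 dBW
EIRP = Pt_dBW + Gt - losses = 17.1600 + 39.1 - 1.1 = 55.1600 dBW

55.1600 dBW


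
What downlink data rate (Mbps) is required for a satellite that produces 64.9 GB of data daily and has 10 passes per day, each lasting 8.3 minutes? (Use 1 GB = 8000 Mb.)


total contact time = 10 * 8.3 * 60 = 4980.0000 s
data = 64.9 GB = 519200.0000 Mb
rate = 519200.0000 / 4980.0000 = 104.2570 Mbps

104.2570 Mbps


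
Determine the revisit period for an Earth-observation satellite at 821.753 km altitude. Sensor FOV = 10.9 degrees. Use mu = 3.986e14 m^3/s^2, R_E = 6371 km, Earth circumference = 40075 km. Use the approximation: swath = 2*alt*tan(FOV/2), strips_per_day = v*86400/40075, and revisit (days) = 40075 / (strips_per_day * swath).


swath = 2*821.753*tan(0.09512044) = 156.8042 km
v = sqrt(mu/r) = 7444.2521 m/s = 7.4443 km/s
strips/day = v*86400/40075 = 7.4443*86400/40075 = 16.0495
coverage/day = strips * swath = 16.0495 * 156.8042 = 2516.6281 km
revisit = 40075 / 2516.6281 = 15.9241 days

15.9241 days


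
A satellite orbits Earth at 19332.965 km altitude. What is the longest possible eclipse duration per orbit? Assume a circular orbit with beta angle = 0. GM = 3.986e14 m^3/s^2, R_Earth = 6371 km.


r = 25703.9650 km
T = 683.5340 min
Eclipse fraction = arcsin(R_E/r)/pi = arcsin(6371.0000/25703.9650)/pi
= arcsin(0.2478606)/pi = 0.0797275
Eclipse duration = 0.0797275 * 683.5340 = 54.4965 min

54.4965 minutes


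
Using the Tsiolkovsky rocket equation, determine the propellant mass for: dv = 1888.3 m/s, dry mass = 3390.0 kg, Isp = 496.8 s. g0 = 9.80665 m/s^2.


ve = Isp * g0 = 496.8 * 9.80665 = 4871.943720 m/s
mass ratio = exp(dv/ve) = exp(1888.3/4871.943720) = 1.47342052
m_prop = m_dry * (mr - 1) = 3390.0 * (1.47342052 - 1)
m_prop = 1604.8955 kg

1604.8955 kg


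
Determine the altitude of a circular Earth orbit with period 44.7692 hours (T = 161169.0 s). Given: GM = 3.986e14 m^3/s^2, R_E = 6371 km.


T = 161169.0 s
r = (mu*T^2/(4*pi^2))^(1/3) = (3.986e14 * 161169.0^2 / (4*pi^2))^(1/3)
r = 6.4009857e+07 m = 64009.8575 km
alt = r - R_E = 64009.8575 - 6371 = 57638.8575 km

57638.8575 km


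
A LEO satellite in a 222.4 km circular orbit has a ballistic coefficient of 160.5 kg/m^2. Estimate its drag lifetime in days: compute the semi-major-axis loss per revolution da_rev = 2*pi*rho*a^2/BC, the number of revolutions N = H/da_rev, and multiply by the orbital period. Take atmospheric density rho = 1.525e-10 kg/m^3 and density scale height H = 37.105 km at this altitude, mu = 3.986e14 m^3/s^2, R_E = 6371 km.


a = R_E + alt = 6593.4000 km = 6.5934e+06 m
da_rev = 2*pi*rho*a^2/BC = 2*pi*1.525e-10*(6.5934e+06)^2/160.5 = 259.533559 m per revolution
N = H/da_rev = 37105.0000 m / 259.533559 m = 142.9680 revolutions
P = 2*pi*sqrt(a^3/mu) = 5328.1367 s
lifetime = N*P = 142.9680 * 5328.1367 = 761753.1695 s = 8.8166 days

8.8166 days


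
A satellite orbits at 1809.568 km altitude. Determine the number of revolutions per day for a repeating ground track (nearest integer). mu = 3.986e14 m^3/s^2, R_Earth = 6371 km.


r = 8.180568e+06 m
T = 2*pi*sqrt(r^3/mu) = 7363.5359 s = 122.7256 min
revs/day = 1440 / 122.7256 = 11.7335
Rounded: 12 revolutions per day

12 revolutions per day


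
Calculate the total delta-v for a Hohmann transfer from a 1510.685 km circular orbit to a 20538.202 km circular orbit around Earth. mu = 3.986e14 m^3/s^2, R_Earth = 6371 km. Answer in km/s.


r1 = 7881.6850 km = 7.881685e+06 m
r2 = 26909.2020 km = 2.6909202e+07 m
dv1 = sqrt(mu/r1)*(sqrt(2*r2/(r1+r2)) - 1) = 1733.4108 m/s
dv2 = sqrt(mu/r2)*(1 - sqrt(2*r1/(r1+r2))) = 1258.0794 m/s
total dv = |dv1| + |dv2| = 1733.4108 + 1258.0794 = 2991.4902 m/s = 2.9915 km/s

2.9915 km/s


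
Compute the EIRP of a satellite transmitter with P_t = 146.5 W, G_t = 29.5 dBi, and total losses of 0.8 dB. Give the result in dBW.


Pt = 146.5 W = 21.6584 dBW
EIRP = Pt_dBW + Gt - losses = 21.6584 + 29.5 - 0.8 = 50.3584 dBW

50.3584 dBW


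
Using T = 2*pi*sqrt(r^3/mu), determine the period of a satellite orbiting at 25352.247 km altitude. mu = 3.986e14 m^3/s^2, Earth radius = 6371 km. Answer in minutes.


r = 31723.2470 km = 3.1723247e+07 m
T = 2*pi*sqrt(r^3/mu) = 2*pi*sqrt(3.1925146e+22 / 3.986e14)
T = 56231.2412 s = 937.1874 min

937.1874 minutes


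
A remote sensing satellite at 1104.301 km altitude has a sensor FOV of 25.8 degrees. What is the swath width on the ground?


FOV = 25.8 deg = 0.4502949 rad
swath = 2 * alt * tan(FOV/2) = 2 * 1104.301 * tan(0.2251475)
swath = 2 * 1104.301 * 0.2290306
swath = 505.8374 km

505.8374 km


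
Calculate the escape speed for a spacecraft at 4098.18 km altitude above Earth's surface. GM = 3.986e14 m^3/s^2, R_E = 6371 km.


r = 6371.0 + 4098.18 = 10469.1800 km = 1.046918e+07 m
v_esc = sqrt(2*mu/r) = sqrt(2*3.986e14 / 1.046918e+07)
v_esc = 8726.2432 m/s = 8.7262 km/s

8.7262 km/s


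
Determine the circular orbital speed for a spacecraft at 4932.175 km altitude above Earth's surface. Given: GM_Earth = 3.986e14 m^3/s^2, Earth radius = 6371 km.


r = R_E + alt = 6371.0 + 4932.175 = 11303.1750 km = 1.1303175e+07 m
v = sqrt(mu/r) = sqrt(3.986e14 / 1.1303175e+07) = 5938.3860 m/s = 5.9384 km/s

5.9384 km/s


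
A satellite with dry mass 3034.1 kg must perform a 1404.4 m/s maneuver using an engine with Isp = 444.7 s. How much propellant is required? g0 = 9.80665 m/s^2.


ve = Isp * g0 = 444.7 * 9.80665 = 4361.017255 m/s
mass ratio = exp(dv/ve) = exp(1404.4/4361.017255) = 1.37993301
m_prop = m_dry * (mr - 1) = 3034.1 * (1.37993301 - 1)
m_prop = 1152.7548 kg

1152.7548 kg


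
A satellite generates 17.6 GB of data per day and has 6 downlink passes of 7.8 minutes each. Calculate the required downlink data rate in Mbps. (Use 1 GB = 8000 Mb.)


total contact time = 6 * 7.8 * 60 = 2808.0000 s
data = 17.6 GB = 140800.0000 Mb
rate = 140800.0000 / 2808.0000 = 50.1425 Mbps

50.1425 Mbps


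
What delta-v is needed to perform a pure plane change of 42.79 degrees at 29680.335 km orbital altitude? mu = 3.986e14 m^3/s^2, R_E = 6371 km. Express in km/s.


r = 36051.3350 km = 3.6051335e+07 m
V = sqrt(mu/r) = 3325.1250 m/s
di = 42.79 deg = 0.7468264 rad
dV = 2*V*sin(di/2) = 2*3325.1250*sin(0.3734132)
dV = 2425.9815 m/s = 2.4260 km/s

2.4260 km/s


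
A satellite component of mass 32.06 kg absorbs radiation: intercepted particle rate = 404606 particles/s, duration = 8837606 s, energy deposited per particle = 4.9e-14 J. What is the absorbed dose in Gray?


Total energy deposited = rate * time * E_per
  = 404606 * 8837606 * 4.9e-14 = 0.1752117 J
Dose = E_total / mass = 0.1752117 / 32.06
Dose = 0.005465118 Gy

0.0055 Gy


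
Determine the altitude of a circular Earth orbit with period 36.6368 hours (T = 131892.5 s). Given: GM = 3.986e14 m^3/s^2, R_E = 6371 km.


T = 131892.5 s
r = (mu*T^2/(4*pi^2))^(1/3) = (3.986e14 * 131892.5^2 / (4*pi^2))^(1/3)
r = 5.6002307e+07 m = 56002.3072 km
alt = r - R_E = 56002.3072 - 6371 = 49631.3072 km

49631.3072 km


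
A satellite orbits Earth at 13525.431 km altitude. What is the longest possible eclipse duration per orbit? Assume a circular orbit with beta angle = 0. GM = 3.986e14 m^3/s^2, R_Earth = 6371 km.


r = 19896.4310 km
T = 465.5033 min
Eclipse fraction = arcsin(R_E/r)/pi = arcsin(6371.0000/19896.4310)/pi
= arcsin(0.3202082)/pi = 0.1037529
Eclipse duration = 0.1037529 * 465.5033 = 48.2973 min

48.2973 minutes


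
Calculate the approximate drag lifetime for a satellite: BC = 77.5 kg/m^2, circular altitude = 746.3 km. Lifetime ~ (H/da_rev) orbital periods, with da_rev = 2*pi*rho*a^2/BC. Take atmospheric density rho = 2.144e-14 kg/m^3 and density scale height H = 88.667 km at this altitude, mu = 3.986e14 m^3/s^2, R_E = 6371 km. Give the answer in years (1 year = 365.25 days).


a = R_E + alt = 7117.3000 km = 7.1173e+06 m
da_rev = 2*pi*rho*a^2/BC = 2*pi*2.144e-14*(7.1173e+06)^2/77.5 = 0.0880508375 m per revolution
N = H/da_rev = 88667.0000 m / 0.0880508375 m = 1.0069978e+06 revolutions
P = 2*pi*sqrt(a^3/mu) = 5975.6359 s
lifetime = N*P = 1.0069978e+06 * 5975.6359 = 6.0174523e+09 s = 69646.4381 days
years = 69646.4381 / 365.25 = 190.6816 years

190.6816 years


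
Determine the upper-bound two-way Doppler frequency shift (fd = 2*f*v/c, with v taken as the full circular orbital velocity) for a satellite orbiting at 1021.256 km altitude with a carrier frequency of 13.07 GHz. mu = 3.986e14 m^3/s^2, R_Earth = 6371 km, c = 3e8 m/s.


r = 7.392256e+06 m
v = sqrt(mu/r) = 7343.1119 m/s (worst-case radial velocity)
f = 13.07 GHz = 1.307e+10 Hz
fd = 2*f*v/c = 2*1.307e+10*7343.1119/3.0e+08
fd = 639829.8192 Hz

639829.8192 Hz
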